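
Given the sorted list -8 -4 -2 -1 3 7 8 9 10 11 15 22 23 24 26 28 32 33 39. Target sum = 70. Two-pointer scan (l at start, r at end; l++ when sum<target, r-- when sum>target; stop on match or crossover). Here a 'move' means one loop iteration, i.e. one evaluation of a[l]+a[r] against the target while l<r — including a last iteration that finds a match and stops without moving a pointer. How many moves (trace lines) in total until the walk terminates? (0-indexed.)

18 moves

[0,18] -8+39=31 <70 → l++
[1,18] -4+39=35 <70 → l++
[2,18] -2+39=37 <70 → l++
[3,18] -1+39=38 <70 → l++
[4,18] 3+39=42 <70 → l++
[5,18] 7+39=46 <70 → l++
[6,18] 8+39=47 <70 → l++
[7,18] 9+39=48 <70 → l++
[8,18] 10+39=49 <70 → l++
[9,18] 11+39=50 <70 → l++
[10,18] 15+39=54 <70 → l++
[11,18] 22+39=61 <70 → l++
[12,18] 23+39=62 <70 → l++
[13,18] 24+39=63 <70 → l++
[14,18] 26+39=65 <70 → l++
[15,18] 28+39=67 <70 → l++
[16,18] 32+39=71 >70 → r--
[16,17] 32+33=65 <70 → l++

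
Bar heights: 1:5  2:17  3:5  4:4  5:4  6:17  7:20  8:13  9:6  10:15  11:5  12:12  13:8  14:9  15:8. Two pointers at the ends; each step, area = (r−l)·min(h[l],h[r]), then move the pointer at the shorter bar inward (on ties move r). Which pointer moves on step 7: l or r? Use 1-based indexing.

[1,15] min(5,8)*14=70 best=70 * → l++
[2,15] min(17,8)*13=104 best=104 * → r--
[2,14] min(17,9)*12=108 best=108 * → r--
[2,13] min(17,8)*11=88 best=108 → r--
[2,12] min(17,12)*10=120 best=120 * → r--
[2,11] min(17,5)*9=45 best=120 → r--
[2,10] min(17,15)*8=120 best=120 → r--

r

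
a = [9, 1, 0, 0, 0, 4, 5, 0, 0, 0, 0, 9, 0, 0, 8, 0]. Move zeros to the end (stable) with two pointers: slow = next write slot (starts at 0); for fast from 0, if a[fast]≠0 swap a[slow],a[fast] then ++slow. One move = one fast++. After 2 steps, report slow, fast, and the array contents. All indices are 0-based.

slow=0 fast=0: a[fast]=9≠0 swap→a[0]=9, slow++,fast++
slow=1 fast=1: a[fast]=1≠0 swap→a[1]=1, slow++,fast++

slow=2, fast=2, a=[9, 1, 0, 0, 0, 4, 5, 0, 0, 0, 0, 9, 0, 0, 8, 0]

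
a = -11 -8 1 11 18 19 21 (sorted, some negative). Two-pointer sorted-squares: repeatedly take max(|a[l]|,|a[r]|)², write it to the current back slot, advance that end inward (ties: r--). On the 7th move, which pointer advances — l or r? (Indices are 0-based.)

r

l=0 r=6: |-11|<=|21| out[6]=441, r--
l=0 r=5: |-11|<=|19| out[5]=361, r--
l=0 r=4: |-11|<=|18| out[4]=324, r--
l=0 r=3: |-11|<=|11| out[3]=121, r--
l=0 r=2: |-11|>|1| out[2]=121, l++
l=1 r=2: |-8|>|1| out[1]=64, l++
l=2 r=2: |1|<=|1| out[0]=1, r--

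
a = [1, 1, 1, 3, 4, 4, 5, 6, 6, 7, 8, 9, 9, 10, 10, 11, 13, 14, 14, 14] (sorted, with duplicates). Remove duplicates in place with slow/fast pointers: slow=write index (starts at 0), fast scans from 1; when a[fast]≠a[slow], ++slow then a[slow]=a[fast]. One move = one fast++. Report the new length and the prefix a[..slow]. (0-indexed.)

length 12; prefix = [1, 3, 4, 5, 6, 7, 8, 9, 10, 11, 13, 14]

(s=0,f=1) a[fast]=1=a[slow] dup → fast++
(s=0,f=2) a[fast]=1=a[slow] dup → fast++
(s=0,f=3) a[fast]=3≠a[slow]=1 write a[1]=3 → slow++,fast++
(s=1,f=4) a[fast]=4≠a[slow]=3 write a[2]=4 → slow++,fast++
(s=2,f=5) a[fast]=4=a[slow] dup → fast++
(s=2,f=6) a[fast]=5≠a[slow]=4 write a[3]=5 → slow++,fast++
(s=3,f=7) a[fast]=6≠a[slow]=5 write a[4]=6 → slow++,fast++
(s=4,f=8) a[fast]=6=a[slow] dup → fast++
(s=4,f=9) a[fast]=7≠a[slow]=6 write a[5]=7 → slow++,fast++
(s=5,f=10) a[fast]=8≠a[slow]=7 write a[6]=8 → slow++,fast++
(s=6,f=11) a[fast]=9≠a[slow]=8 write a[7]=9 → slow++,fast++
(s=7,f=12) a[fast]=9=a[slow] dup → fast++
(s=7,f=13) a[fast]=10≠a[slow]=9 write a[8]=10 → slow++,fast++
(s=8,f=14) a[fast]=10=a[slow] dup → fast++
(s=8,f=15) a[fast]=11≠a[slow]=10 write a[9]=11 → slow++,fast++
(s=9,f=16) a[fast]=13≠a[slow]=11 write a[10]=13 → slow++,fast++
(s=10,f=17) a[fast]=14≠a[slow]=13 write a[11]=14 → slow++,fast++
(s=11,f=18) a[fast]=14=a[slow] dup → fast++
(s=11,f=19) a[fast]=14=a[slow] dup → fast++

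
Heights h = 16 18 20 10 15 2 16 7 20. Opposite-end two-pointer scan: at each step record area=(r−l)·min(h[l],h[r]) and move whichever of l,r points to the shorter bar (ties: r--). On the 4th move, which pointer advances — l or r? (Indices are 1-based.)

[1,9] min(16,20)*8=128 best=128 * → l++
[2,9] min(18,20)*7=126 best=128 → l++
[3,9] min(20,20)*6=120 best=128 → r--
[3,8] min(20,7)*5=35 best=128 → r--

r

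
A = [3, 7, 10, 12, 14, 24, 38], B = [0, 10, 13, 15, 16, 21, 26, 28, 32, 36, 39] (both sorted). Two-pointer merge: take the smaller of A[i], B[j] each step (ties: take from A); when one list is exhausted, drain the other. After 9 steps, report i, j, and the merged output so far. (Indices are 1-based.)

i=1 j=1: A[i]=3>B[j]=0 take 0, j++
i=1 j=2: A[i]=3<=B[j]=10 take 3, i++
i=2 j=2: A[i]=7<=B[j]=10 take 7, i++
i=3 j=2: A[i]=10<=B[j]=10 take 10, i++
i=4 j=2: A[i]=12>B[j]=10 take 10, j++
i=4 j=3: A[i]=12<=B[j]=13 take 12, i++
i=5 j=3: A[i]=14>B[j]=13 take 13, j++
i=5 j=4: A[i]=14<=B[j]=15 take 14, i++
i=6 j=4: A[i]=24>B[j]=15 take 15, j++

i=6, j=5, merged so far=[0, 3, 7, 10, 10, 12, 13, 14, 15]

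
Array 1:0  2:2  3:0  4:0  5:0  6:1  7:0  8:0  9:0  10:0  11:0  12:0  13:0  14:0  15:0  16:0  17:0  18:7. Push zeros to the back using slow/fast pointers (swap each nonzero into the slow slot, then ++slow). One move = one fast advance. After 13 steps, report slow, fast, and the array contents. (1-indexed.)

slow=1 fast=1: a[fast]=0, fast++
slow=1 fast=2: a[fast]=2≠0 swap→a[1]=2, slow++,fast++
slow=2 fast=3: a[fast]=0, fast++
slow=2 fast=4: a[fast]=0, fast++
slow=2 fast=5: a[fast]=0, fast++
slow=2 fast=6: a[fast]=1≠0 swap→a[2]=1, slow++,fast++
slow=3 fast=7: a[fast]=0, fast++
slow=3 fast=8: a[fast]=0, fast++
slow=3 fast=9: a[fast]=0, fast++
slow=3 fast=10: a[fast]=0, fast++
slow=3 fast=11: a[fast]=0, fast++
slow=3 fast=12: a[fast]=0, fast++
slow=3 fast=13: a[fast]=0, fast++

slow=3, fast=14, a=[2, 1, 0, 0, 0, 0, 0, 0, 0, 0, 0, 0, 0, 0, 0, 0, 0, 7]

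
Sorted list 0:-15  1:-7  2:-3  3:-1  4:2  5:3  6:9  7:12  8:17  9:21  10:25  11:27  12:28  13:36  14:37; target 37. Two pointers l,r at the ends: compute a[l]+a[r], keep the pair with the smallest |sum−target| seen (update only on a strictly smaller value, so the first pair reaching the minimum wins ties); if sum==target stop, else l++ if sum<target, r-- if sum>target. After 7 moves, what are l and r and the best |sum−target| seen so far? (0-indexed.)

[0,14] -15+37=22 d=15 * → l++
[1,14] -7+37=30 d=7 * → l++
[2,14] -3+37=34 d=3 * → l++
[3,14] -1+37=36 d=1 * → l++
[4,14] 2+37=39 d=2 → r--
[4,13] 2+36=38 d=1 → r--
[4,12] 2+28=30 d=7 → l++

l=5, r=12, best |Δ|=1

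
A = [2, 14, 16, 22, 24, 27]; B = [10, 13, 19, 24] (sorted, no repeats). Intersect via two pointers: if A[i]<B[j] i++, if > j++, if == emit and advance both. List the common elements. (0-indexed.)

[i=0,j=0] 2<10 → i++
[i=1,j=0] 14>10 → j++
[i=1,j=1] 14>13 → j++
[i=1,j=2] 14<19 → i++
[i=2,j=2] 16<19 → i++
[i=3,j=2] 22>19 → j++
[i=3,j=3] 22<24 → i++
[i=4,j=3] 24==24 emit → i++,j++

intersection = [24]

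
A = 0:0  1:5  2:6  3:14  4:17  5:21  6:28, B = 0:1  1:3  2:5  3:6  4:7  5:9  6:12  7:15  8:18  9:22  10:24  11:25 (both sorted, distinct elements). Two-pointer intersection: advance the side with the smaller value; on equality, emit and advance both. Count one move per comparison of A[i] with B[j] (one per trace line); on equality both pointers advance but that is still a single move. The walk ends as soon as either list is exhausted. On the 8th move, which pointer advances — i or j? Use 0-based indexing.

[i=0,j=0] 0<1 → i++
[i=1,j=0] 5>1 → j++
[i=1,j=1] 5>3 → j++
[i=1,j=2] 5==5 emit → i++,j++
[i=2,j=3] 6==6 emit → i++,j++
[i=3,j=4] 14>7 → j++
[i=3,j=5] 14>9 → j++
[i=3,j=6] 14>12 → j++

j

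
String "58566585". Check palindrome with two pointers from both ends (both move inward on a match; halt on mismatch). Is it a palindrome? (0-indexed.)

palindrome

l=0 r=7: '5'=='5', l++,r--
l=1 r=6: '8'=='8', l++,r--
l=2 r=5: '5'=='5', l++,r--
l=3 r=4: '6'=='6', l++,r--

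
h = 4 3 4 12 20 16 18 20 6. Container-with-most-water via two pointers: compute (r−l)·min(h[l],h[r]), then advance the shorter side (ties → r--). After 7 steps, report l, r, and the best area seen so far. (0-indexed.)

l=4, r=5, best area=60

[0,8] min(4,6)*8=32 best=32 * → l++
[1,8] min(3,6)*7=21 best=32 → l++
[2,8] min(4,6)*6=24 best=32 → l++
[3,8] min(12,6)*5=30 best=32 → r--
[3,7] min(12,20)*4=48 best=48 * → l++
[4,7] min(20,20)*3=60 best=60 * → r--
[4,6] min(20,18)*2=36 best=60 → r--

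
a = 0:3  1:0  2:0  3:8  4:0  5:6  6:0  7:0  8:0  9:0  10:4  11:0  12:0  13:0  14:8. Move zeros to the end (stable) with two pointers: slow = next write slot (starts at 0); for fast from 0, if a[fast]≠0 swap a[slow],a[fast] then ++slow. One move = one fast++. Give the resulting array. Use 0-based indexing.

slow=0 fast=0: a[fast]=3≠0 swap→a[0]=3, slow++,fast++
slow=1 fast=1: a[fast]=0, fast++
slow=1 fast=2: a[fast]=0, fast++
slow=1 fast=3: a[fast]=8≠0 swap→a[1]=8, slow++,fast++
slow=2 fast=4: a[fast]=0, fast++
slow=2 fast=5: a[fast]=6≠0 swap→a[2]=6, slow++,fast++
slow=3 fast=6: a[fast]=0, fast++
slow=3 fast=7: a[fast]=0, fast++
slow=3 fast=8: a[fast]=0, fast++
slow=3 fast=9: a[fast]=0, fast++
slow=3 fast=10: a[fast]=4≠0 swap→a[3]=4, slow++,fast++
slow=4 fast=11: a[fast]=0, fast++
slow=4 fast=12: a[fast]=0, fast++
slow=4 fast=13: a[fast]=0, fast++
slow=4 fast=14: a[fast]=8≠0 swap→a[4]=8, slow++,fast++

[3, 8, 6, 4, 8, 0, 0, 0, 0, 0, 0, 0, 0, 0, 0]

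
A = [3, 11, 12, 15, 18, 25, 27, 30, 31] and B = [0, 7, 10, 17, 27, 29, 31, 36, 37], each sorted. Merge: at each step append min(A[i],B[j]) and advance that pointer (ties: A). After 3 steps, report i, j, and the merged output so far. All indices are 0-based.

i=0 j=0: A[i]=3>B[j]=0 take 0, j++
i=0 j=1: A[i]=3<=B[j]=7 take 3, i++
i=1 j=1: A[i]=11>B[j]=7 take 7, j++

i=1, j=2, merged so far=[0, 3, 7]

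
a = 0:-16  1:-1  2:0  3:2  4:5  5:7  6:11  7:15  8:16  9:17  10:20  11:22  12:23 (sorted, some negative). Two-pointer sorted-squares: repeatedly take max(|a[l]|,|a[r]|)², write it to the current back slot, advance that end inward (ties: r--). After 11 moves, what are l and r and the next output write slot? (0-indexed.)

l=0 r=12: |-16|<=|23| out[12]=529, r--
l=0 r=11: |-16|<=|22| out[11]=484, r--
l=0 r=10: |-16|<=|20| out[10]=400, r--
l=0 r=9: |-16|<=|17| out[9]=289, r--
l=0 r=8: |-16|<=|16| out[8]=256, r--
l=0 r=7: |-16|>|15| out[7]=256, l++
l=1 r=7: |-1|<=|15| out[6]=225, r--
l=1 r=6: |-1|<=|11| out[5]=121, r--
l=1 r=5: |-1|<=|7| out[4]=49, r--
l=1 r=4: |-1|<=|5| out[3]=25, r--
l=1 r=3: |-1|<=|2| out[2]=4, r--

l=1, r=2, next write slot=1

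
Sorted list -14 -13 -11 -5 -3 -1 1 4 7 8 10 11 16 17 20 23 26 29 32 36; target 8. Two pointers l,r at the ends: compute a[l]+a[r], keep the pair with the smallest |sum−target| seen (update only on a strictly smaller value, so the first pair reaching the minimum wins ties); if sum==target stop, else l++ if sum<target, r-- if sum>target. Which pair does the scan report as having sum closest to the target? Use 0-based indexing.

pair (-3, 11) with sum 8 (|Δ|=0)

l=0 r=19: -14+36=22 d=14 *, r--
l=0 r=18: -14+32=18 d=10 *, r--
l=0 r=17: -14+29=15 d=7 *, r--
l=0 r=16: -14+26=12 d=4 *, r--
l=0 r=15: -14+23=9 d=1 *, r--
l=0 r=14: -14+20=6 d=2, l++
l=1 r=14: -13+20=7 d=1, l++
l=2 r=14: -11+20=9 d=1, r--
l=2 r=13: -11+17=6 d=2, l++
l=3 r=13: -5+17=12 d=4, r--
l=3 r=12: -5+16=11 d=3, r--
l=3 r=11: -5+11=6 d=2, l++
l=4 r=11: -3+11=8 d=0 *, stop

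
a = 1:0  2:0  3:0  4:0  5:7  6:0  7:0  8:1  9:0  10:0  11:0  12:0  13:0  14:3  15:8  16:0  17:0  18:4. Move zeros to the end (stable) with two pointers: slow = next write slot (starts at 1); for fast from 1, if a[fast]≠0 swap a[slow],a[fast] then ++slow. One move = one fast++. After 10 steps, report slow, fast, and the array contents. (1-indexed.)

slow=3, fast=11, a=[7, 1, 0, 0, 0, 0, 0, 0, 0, 0, 0, 0, 0, 3, 8, 0, 0, 4]

(s=1,f=1) a[fast]=0 → fast++
(s=1,f=2) a[fast]=0 → fast++
(s=1,f=3) a[fast]=0 → fast++
(s=1,f=4) a[fast]=0 → fast++
(s=1,f=5) a[fast]=7≠0 swap→a[1]=7 → slow++,fast++
(s=2,f=6) a[fast]=0 → fast++
(s=2,f=7) a[fast]=0 → fast++
(s=2,f=8) a[fast]=1≠0 swap→a[2]=1 → slow++,fast++
(s=3,f=9) a[fast]=0 → fast++
(s=3,f=10) a[fast]=0 → fast++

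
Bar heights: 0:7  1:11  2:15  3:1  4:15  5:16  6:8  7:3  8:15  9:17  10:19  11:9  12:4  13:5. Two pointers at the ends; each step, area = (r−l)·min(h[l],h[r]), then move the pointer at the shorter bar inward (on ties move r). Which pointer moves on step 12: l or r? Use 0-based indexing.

l=0 r=13: min(7,5)*13=65 best=65 *, r--
l=0 r=12: min(7,4)*12=48 best=65, r--
l=0 r=11: min(7,9)*11=77 best=77 *, l++
l=1 r=11: min(11,9)*10=90 best=90 *, r--
l=1 r=10: min(11,19)*9=99 best=99 *, l++
l=2 r=10: min(15,19)*8=120 best=120 *, l++
l=3 r=10: min(1,19)*7=7 best=120, l++
l=4 r=10: min(15,19)*6=90 best=120, l++
l=5 r=10: min(16,19)*5=80 best=120, l++
l=6 r=10: min(8,19)*4=32 best=120, l++
l=7 r=10: min(3,19)*3=9 best=120, l++
l=8 r=10: min(15,19)*2=30 best=120, l++

l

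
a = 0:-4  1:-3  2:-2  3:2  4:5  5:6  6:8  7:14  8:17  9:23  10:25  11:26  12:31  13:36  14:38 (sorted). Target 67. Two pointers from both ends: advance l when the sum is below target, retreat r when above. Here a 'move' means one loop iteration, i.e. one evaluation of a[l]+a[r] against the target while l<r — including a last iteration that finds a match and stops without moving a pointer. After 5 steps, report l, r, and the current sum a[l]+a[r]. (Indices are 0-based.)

[0,14] -4+38=34 <67 → l++
[1,14] -3+38=35 <67 → l++
[2,14] -2+38=36 <67 → l++
[3,14] 2+38=40 <67 → l++
[4,14] 5+38=43 <67 → l++

l=5, r=14, sum=44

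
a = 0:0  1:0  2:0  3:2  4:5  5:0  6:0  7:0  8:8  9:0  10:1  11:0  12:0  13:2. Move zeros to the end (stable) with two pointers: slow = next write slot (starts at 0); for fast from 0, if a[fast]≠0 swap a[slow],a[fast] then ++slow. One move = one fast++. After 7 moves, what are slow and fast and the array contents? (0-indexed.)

slow=2, fast=7, a=[2, 5, 0, 0, 0, 0, 0, 0, 8, 0, 1, 0, 0, 2]

slow=0 fast=0: a[fast]=0, fast++
slow=0 fast=1: a[fast]=0, fast++
slow=0 fast=2: a[fast]=0, fast++
slow=0 fast=3: a[fast]=2≠0 swap→a[0]=2, slow++,fast++
slow=1 fast=4: a[fast]=5≠0 swap→a[1]=5, slow++,fast++
slow=2 fast=5: a[fast]=0, fast++
slow=2 fast=6: a[fast]=0, fast++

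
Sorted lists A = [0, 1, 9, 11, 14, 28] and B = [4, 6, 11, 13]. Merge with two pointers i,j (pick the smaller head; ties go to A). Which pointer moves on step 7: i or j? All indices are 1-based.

[i=1,j=1] A[i]=0<=B[j]=4 take 0 → i++
[i=2,j=1] A[i]=1<=B[j]=4 take 1 → i++
[i=3,j=1] A[i]=9>B[j]=4 take 4 → j++
[i=3,j=2] A[i]=9>B[j]=6 take 6 → j++
[i=3,j=3] A[i]=9<=B[j]=11 take 9 → i++
[i=4,j=3] A[i]=11<=B[j]=11 take 11 → i++
[i=5,j=3] A[i]=14>B[j]=11 take 11 → j++

j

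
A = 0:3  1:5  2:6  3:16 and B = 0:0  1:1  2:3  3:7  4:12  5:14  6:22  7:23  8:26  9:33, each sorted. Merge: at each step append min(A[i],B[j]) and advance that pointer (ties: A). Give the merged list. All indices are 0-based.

i=0 j=0: A[i]=3>B[j]=0 take 0, j++
i=0 j=1: A[i]=3>B[j]=1 take 1, j++
i=0 j=2: A[i]=3<=B[j]=3 take 3, i++
i=1 j=2: A[i]=5>B[j]=3 take 3, j++
i=1 j=3: A[i]=5<=B[j]=7 take 5, i++
i=2 j=3: A[i]=6<=B[j]=7 take 6, i++
i=3 j=3: A[i]=16>B[j]=7 take 7, j++
i=3 j=4: A[i]=16>B[j]=12 take 12, j++
i=3 j=5: A[i]=16>B[j]=14 take 14, j++
i=3 j=6: A[i]=16<=B[j]=22 take 16, i++
i=4 j=6: A done, take B[j]=22, j++
i=4 j=7: A done, take B[j]=23, j++
i=4 j=8: A done, take B[j]=26, j++
i=4 j=9: A done, take B[j]=33, j++

[0, 1, 3, 3, 5, 6, 7, 12, 14, 16, 22, 23, 26, 33]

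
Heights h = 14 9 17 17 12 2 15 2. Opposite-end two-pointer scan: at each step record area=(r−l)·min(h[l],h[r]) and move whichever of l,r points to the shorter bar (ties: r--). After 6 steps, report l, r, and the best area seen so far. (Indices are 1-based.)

l=1 r=8: min(14,2)*7=14 best=14 *, r--
l=1 r=7: min(14,15)*6=84 best=84 *, l++
l=2 r=7: min(9,15)*5=45 best=84, l++
l=3 r=7: min(17,15)*4=60 best=84, r--
l=3 r=6: min(17,2)*3=6 best=84, r--
l=3 r=5: min(17,12)*2=24 best=84, r--

l=3, r=4, best area=84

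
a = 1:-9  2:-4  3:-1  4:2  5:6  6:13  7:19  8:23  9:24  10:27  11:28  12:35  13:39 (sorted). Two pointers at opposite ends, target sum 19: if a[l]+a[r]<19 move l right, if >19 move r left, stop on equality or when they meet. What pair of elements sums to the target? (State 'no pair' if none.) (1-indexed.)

l=1 r=13: -9+39=30 >19, r--
l=1 r=12: -9+35=26 >19, r--
l=1 r=11: -9+28=19, found

(-9, 28)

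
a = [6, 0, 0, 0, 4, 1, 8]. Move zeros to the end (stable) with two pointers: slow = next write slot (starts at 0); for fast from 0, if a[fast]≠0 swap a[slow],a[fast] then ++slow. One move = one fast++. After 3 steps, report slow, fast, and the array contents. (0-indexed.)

slow=0 fast=0: a[fast]=6≠0 swap→a[0]=6, slow++,fast++
slow=1 fast=1: a[fast]=0, fast++
slow=1 fast=2: a[fast]=0, fast++

slow=1, fast=3, a=[6, 0, 0, 0, 4, 1, 8]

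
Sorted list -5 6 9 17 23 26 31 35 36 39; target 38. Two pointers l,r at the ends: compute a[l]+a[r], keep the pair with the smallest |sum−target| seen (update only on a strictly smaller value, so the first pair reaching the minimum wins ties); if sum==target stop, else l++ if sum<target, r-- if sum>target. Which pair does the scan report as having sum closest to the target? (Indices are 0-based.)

[0,9] -5+39=34 d=4 * → l++
[1,9] 6+39=45 d=7 → r--
[1,8] 6+36=42 d=4 → r--
[1,7] 6+35=41 d=3 * → r--
[1,6] 6+31=37 d=1 * → l++
[2,6] 9+31=40 d=2 → r--
[2,5] 9+26=35 d=3 → l++
[3,5] 17+26=43 d=5 → r--
[3,4] 17+23=40 d=2 → r--

pair (6, 31) with sum 37 (|Δ|=1)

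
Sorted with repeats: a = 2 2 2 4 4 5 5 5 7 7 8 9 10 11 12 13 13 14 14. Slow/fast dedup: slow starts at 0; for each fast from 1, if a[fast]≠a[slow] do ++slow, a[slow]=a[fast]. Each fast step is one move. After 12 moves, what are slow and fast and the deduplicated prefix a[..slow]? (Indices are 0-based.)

slow=6, fast=13, prefix=[2, 4, 5, 7, 8, 9, 10]

(s=0,f=1) a[fast]=2=a[slow] dup → fast++
(s=0,f=2) a[fast]=2=a[slow] dup → fast++
(s=0,f=3) a[fast]=4≠a[slow]=2 write a[1]=4 → slow++,fast++
(s=1,f=4) a[fast]=4=a[slow] dup → fast++
(s=1,f=5) a[fast]=5≠a[slow]=4 write a[2]=5 → slow++,fast++
(s=2,f=6) a[fast]=5=a[slow] dup → fast++
(s=2,f=7) a[fast]=5=a[slow] dup → fast++
(s=2,f=8) a[fast]=7≠a[slow]=5 write a[3]=7 → slow++,fast++
(s=3,f=9) a[fast]=7=a[slow] dup → fast++
(s=3,f=10) a[fast]=8≠a[slow]=7 write a[4]=8 → slow++,fast++
(s=4,f=11) a[fast]=9≠a[slow]=8 write a[5]=9 → slow++,fast++
(s=5,f=12) a[fast]=10≠a[slow]=9 write a[6]=10 → slow++,fast++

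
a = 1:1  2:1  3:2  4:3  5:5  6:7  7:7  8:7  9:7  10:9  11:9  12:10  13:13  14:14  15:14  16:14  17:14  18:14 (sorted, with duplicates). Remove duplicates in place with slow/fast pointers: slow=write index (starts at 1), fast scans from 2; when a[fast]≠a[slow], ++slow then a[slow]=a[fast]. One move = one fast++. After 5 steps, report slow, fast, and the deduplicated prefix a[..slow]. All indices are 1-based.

slow=1 fast=2: a[fast]=1=a[slow] dup, fast++
slow=1 fast=3: a[fast]=2≠a[slow]=1 write a[2]=2, slow++,fast++
slow=2 fast=4: a[fast]=3≠a[slow]=2 write a[3]=3, slow++,fast++
slow=3 fast=5: a[fast]=5≠a[slow]=3 write a[4]=5, slow++,fast++
slow=4 fast=6: a[fast]=7≠a[slow]=5 write a[5]=7, slow++,fast++

slow=5, fast=7, prefix=[1, 2, 3, 5, 7]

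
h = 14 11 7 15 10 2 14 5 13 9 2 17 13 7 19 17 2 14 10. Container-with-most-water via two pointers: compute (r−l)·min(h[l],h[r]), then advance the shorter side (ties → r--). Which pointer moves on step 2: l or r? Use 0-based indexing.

r

l=0 r=18: min(14,10)*18=180 best=180 *, r--
l=0 r=17: min(14,14)*17=238 best=238 *, r--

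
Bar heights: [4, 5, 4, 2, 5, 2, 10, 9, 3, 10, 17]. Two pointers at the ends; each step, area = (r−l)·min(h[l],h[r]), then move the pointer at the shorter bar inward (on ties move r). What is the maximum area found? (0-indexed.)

max area = 45

l=0 r=10: min(4,17)*10=40 best=40 *, l++
l=1 r=10: min(5,17)*9=45 best=45 *, l++
l=2 r=10: min(4,17)*8=32 best=45, l++
l=3 r=10: min(2,17)*7=14 best=45, l++
l=4 r=10: min(5,17)*6=30 best=45, l++
l=5 r=10: min(2,17)*5=10 best=45, l++
l=6 r=10: min(10,17)*4=40 best=45, l++
l=7 r=10: min(9,17)*3=27 best=45, l++
l=8 r=10: min(3,17)*2=6 best=45, l++
l=9 r=10: min(10,17)*1=10 best=45, l++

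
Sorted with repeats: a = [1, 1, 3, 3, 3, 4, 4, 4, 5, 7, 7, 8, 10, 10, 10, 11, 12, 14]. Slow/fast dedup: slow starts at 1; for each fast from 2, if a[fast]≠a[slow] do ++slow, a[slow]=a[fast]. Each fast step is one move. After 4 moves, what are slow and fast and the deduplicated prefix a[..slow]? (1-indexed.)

(s=1,f=2) a[fast]=1=a[slow] dup → fast++
(s=1,f=3) a[fast]=3≠a[slow]=1 write a[2]=3 → slow++,fast++
(s=2,f=4) a[fast]=3=a[slow] dup → fast++
(s=2,f=5) a[fast]=3=a[slow] dup → fast++

slow=2, fast=6, prefix=[1, 3]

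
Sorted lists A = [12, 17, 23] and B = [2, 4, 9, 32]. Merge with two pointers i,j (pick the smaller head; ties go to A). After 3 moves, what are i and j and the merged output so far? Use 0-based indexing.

[i=0,j=0] A[i]=12>B[j]=2 take 2 → j++
[i=0,j=1] A[i]=12>B[j]=4 take 4 → j++
[i=0,j=2] A[i]=12>B[j]=9 take 9 → j++

i=0, j=3, merged so far=[2, 4, 9]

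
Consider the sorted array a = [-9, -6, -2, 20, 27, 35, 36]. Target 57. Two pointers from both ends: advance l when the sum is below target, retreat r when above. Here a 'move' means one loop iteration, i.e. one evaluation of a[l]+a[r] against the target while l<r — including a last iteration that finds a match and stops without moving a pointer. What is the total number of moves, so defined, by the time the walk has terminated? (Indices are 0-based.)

6 moves

[0,6] -9+36=27 <57 → l++
[1,6] -6+36=30 <57 → l++
[2,6] -2+36=34 <57 → l++
[3,6] 20+36=56 <57 → l++
[4,6] 27+36=63 >57 → r--
[4,5] 27+35=62 >57 → r--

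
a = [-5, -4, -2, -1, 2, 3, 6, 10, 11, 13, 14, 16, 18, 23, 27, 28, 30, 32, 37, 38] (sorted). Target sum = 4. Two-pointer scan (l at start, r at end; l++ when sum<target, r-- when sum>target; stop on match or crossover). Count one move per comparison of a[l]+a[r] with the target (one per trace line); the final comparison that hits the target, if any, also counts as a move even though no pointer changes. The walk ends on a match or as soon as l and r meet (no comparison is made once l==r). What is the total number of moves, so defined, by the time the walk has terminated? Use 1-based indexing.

16 moves

l=1 r=20: -5+38=33 >4, r--
l=1 r=19: -5+37=32 >4, r--
l=1 r=18: -5+32=27 >4, r--
l=1 r=17: -5+30=25 >4, r--
l=1 r=16: -5+28=23 >4, r--
l=1 r=15: -5+27=22 >4, r--
l=1 r=14: -5+23=18 >4, r--
l=1 r=13: -5+18=13 >4, r--
l=1 r=12: -5+16=11 >4, r--
l=1 r=11: -5+14=9 >4, r--
l=1 r=10: -5+13=8 >4, r--
l=1 r=9: -5+11=6 >4, r--
l=1 r=8: -5+10=5 >4, r--
l=1 r=7: -5+6=1 <4, l++
l=2 r=7: -4+6=2 <4, l++
l=3 r=7: -2+6=4, found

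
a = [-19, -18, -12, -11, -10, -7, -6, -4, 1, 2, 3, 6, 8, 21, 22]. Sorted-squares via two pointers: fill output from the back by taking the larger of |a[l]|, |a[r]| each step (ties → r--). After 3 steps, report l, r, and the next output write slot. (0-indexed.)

[0,14] |-19|<=|22| out[14]=484 → r--
[0,13] |-19|<=|21| out[13]=441 → r--
[0,12] |-19|>|8| out[12]=361 → l++

l=1, r=12, next write slot=11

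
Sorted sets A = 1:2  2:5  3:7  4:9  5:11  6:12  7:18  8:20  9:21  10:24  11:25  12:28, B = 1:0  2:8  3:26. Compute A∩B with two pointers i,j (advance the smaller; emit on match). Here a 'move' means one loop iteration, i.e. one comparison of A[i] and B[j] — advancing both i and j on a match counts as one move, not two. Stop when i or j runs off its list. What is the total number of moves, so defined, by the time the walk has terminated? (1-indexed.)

[i=1,j=1] 2>0 → j++
[i=1,j=2] 2<8 → i++
[i=2,j=2] 5<8 → i++
[i=3,j=2] 7<8 → i++
[i=4,j=2] 9>8 → j++
[i=4,j=3] 9<26 → i++
[i=5,j=3] 11<26 → i++
[i=6,j=3] 12<26 → i++
[i=7,j=3] 18<26 → i++
[i=8,j=3] 20<26 → i++
[i=9,j=3] 21<26 → i++
[i=10,j=3] 24<26 → i++
[i=11,j=3] 25<26 → i++
[i=12,j=3] 28>26 → j++

14 moves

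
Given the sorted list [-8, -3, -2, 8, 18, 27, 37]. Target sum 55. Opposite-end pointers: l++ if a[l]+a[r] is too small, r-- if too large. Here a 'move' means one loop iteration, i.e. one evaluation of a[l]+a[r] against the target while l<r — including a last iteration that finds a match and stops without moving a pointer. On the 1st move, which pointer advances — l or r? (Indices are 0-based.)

l

[0,6] -8+37=29 <55 → l++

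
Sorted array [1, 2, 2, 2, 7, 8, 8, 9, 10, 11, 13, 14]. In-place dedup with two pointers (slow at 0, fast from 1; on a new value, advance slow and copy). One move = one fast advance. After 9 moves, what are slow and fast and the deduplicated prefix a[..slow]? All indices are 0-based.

slow=6, fast=10, prefix=[1, 2, 7, 8, 9, 10, 11]

slow=0 fast=1: a[fast]=2≠a[slow]=1 write a[1]=2, slow++,fast++
slow=1 fast=2: a[fast]=2=a[slow] dup, fast++
slow=1 fast=3: a[fast]=2=a[slow] dup, fast++
slow=1 fast=4: a[fast]=7≠a[slow]=2 write a[2]=7, slow++,fast++
slow=2 fast=5: a[fast]=8≠a[slow]=7 write a[3]=8, slow++,fast++
slow=3 fast=6: a[fast]=8=a[slow] dup, fast++
slow=3 fast=7: a[fast]=9≠a[slow]=8 write a[4]=9, slow++,fast++
slow=4 fast=8: a[fast]=10≠a[slow]=9 write a[5]=10, slow++,fast++
slow=5 fast=9: a[fast]=11≠a[slow]=10 write a[6]=11, slow++,fast++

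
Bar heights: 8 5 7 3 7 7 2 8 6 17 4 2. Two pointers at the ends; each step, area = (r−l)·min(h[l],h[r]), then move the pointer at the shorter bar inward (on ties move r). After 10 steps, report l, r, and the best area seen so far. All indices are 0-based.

[0,11] min(8,2)*11=22 best=22 * → r--
[0,10] min(8,4)*10=40 best=40 * → r--
[0,9] min(8,17)*9=72 best=72 * → l++
[1,9] min(5,17)*8=40 best=72 → l++
[2,9] min(7,17)*7=49 best=72 → l++
[3,9] min(3,17)*6=18 best=72 → l++
[4,9] min(7,17)*5=35 best=72 → l++
[5,9] min(7,17)*4=28 best=72 → l++
[6,9] min(2,17)*3=6 best=72 → l++
[7,9] min(8,17)*2=16 best=72 → l++

l=8, r=9, best area=72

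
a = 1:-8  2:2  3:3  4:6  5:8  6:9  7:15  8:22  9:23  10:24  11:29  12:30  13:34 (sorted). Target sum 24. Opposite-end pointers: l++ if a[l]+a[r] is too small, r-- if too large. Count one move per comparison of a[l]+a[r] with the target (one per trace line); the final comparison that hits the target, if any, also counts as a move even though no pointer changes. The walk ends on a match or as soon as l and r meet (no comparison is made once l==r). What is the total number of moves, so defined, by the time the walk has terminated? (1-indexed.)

7 moves

[1,13] -8+34=26 >24 → r--
[1,12] -8+30=22 <24 → l++
[2,12] 2+30=32 >24 → r--
[2,11] 2+29=31 >24 → r--
[2,10] 2+24=26 >24 → r--
[2,9] 2+23=25 >24 → r--
[2,8] 2+22=24 → found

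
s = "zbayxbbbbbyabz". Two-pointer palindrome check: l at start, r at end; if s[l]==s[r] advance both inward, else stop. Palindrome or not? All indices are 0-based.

[0,13] 'z'=='z' → l++,r--
[1,12] 'b'=='b' → l++,r--
[2,11] 'a'=='a' → l++,r--
[3,10] 'y'=='y' → l++,r--
[4,9] 'x'!='b' → stop

not a palindrome (mismatch at 4,9)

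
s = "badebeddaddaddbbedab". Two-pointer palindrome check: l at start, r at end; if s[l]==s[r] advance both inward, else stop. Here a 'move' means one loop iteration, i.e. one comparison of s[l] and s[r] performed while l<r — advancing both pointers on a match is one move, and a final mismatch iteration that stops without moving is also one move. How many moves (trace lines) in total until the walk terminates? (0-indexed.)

[0,19] 'b'=='b' → l++,r--
[1,18] 'a'=='a' → l++,r--
[2,17] 'd'=='d' → l++,r--
[3,16] 'e'=='e' → l++,r--
[4,15] 'b'=='b' → l++,r--
[5,14] 'e'!='b' → stop

6 moves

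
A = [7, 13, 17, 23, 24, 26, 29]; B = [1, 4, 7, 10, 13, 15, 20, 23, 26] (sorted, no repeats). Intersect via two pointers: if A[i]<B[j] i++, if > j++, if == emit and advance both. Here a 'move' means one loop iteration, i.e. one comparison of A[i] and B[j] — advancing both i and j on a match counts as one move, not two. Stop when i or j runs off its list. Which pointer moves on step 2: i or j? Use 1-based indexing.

[i=1,j=1] 7>1 → j++
[i=1,j=2] 7>4 → j++

j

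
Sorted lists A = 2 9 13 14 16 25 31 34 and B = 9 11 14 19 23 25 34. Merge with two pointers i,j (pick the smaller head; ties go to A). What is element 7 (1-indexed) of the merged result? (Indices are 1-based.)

i=1 j=1: A[i]=2<=B[j]=9 take 2, i++
i=2 j=1: A[i]=9<=B[j]=9 take 9, i++
i=3 j=1: A[i]=13>B[j]=9 take 9, j++
i=3 j=2: A[i]=13>B[j]=11 take 11, j++
i=3 j=3: A[i]=13<=B[j]=14 take 13, i++
i=4 j=3: A[i]=14<=B[j]=14 take 14, i++
i=5 j=3: A[i]=16>B[j]=14 take 14, j++
i=5 j=4: A[i]=16<=B[j]=19 take 16, i++
i=6 j=4: A[i]=25>B[j]=19 take 19, j++
i=6 j=5: A[i]=25>B[j]=23 take 23, j++
i=6 j=6: A[i]=25<=B[j]=25 take 25, i++
i=7 j=6: A[i]=31>B[j]=25 take 25, j++
i=7 j=7: A[i]=31<=B[j]=34 take 31, i++
i=8 j=7: A[i]=34<=B[j]=34 take 34, i++
i=9 j=7: A done, take B[j]=34, j++

merged[7] = 14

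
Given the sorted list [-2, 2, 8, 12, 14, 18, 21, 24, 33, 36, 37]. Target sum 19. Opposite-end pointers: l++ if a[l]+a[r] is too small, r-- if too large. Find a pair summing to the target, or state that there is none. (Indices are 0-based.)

l=0 r=10: -2+37=35 >19, r--
l=0 r=9: -2+36=34 >19, r--
l=0 r=8: -2+33=31 >19, r--
l=0 r=7: -2+24=22 >19, r--
l=0 r=6: -2+21=19, found

(-2, 21)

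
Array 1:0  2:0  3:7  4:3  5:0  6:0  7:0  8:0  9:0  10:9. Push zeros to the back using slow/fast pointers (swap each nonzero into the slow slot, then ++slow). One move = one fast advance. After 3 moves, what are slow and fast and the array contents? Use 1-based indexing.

slow=2, fast=4, a=[7, 0, 0, 3, 0, 0, 0, 0, 0, 9]

(s=1,f=1) a[fast]=0 → fast++
(s=1,f=2) a[fast]=0 → fast++
(s=1,f=3) a[fast]=7≠0 swap→a[1]=7 → slow++,fast++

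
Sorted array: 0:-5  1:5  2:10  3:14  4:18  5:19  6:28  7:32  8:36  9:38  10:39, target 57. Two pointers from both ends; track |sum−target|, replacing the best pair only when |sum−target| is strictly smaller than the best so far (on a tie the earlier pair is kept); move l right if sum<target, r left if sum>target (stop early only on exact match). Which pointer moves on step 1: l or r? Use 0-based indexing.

l

l=0 r=10: -5+39=34 d=23 *, l++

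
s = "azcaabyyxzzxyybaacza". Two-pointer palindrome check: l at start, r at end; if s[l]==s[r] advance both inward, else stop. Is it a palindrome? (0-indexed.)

palindrome

l=0 r=19: 'a'=='a', l++,r--
l=1 r=18: 'z'=='z', l++,r--
l=2 r=17: 'c'=='c', l++,r--
l=3 r=16: 'a'=='a', l++,r--
l=4 r=15: 'a'=='a', l++,r--
l=5 r=14: 'b'=='b', l++,r--
l=6 r=13: 'y'=='y', l++,r--
l=7 r=12: 'y'=='y', l++,r--
l=8 r=11: 'x'=='x', l++,r--
l=9 r=10: 'z'=='z', l++,r--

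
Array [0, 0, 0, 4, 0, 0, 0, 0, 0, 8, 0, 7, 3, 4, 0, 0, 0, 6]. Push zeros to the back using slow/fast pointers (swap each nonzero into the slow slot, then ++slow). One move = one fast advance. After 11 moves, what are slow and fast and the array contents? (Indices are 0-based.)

slow=0 fast=0: a[fast]=0, fast++
slow=0 fast=1: a[fast]=0, fast++
slow=0 fast=2: a[fast]=0, fast++
slow=0 fast=3: a[fast]=4≠0 swap→a[0]=4, slow++,fast++
slow=1 fast=4: a[fast]=0, fast++
slow=1 fast=5: a[fast]=0, fast++
slow=1 fast=6: a[fast]=0, fast++
slow=1 fast=7: a[fast]=0, fast++
slow=1 fast=8: a[fast]=0, fast++
slow=1 fast=9: a[fast]=8≠0 swap→a[1]=8, slow++,fast++
slow=2 fast=10: a[fast]=0, fast++

slow=2, fast=11, a=[4, 8, 0, 0, 0, 0, 0, 0, 0, 0, 0, 7, 3, 4, 0, 0, 0, 6]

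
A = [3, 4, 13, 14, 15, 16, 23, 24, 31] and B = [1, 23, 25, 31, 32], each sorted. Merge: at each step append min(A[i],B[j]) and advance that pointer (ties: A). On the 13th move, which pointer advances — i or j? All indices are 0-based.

j

[i=0,j=0] A[i]=3>B[j]=1 take 1 → j++
[i=0,j=1] A[i]=3<=B[j]=23 take 3 → i++
[i=1,j=1] A[i]=4<=B[j]=23 take 4 → i++
[i=2,j=1] A[i]=13<=B[j]=23 take 13 → i++
[i=3,j=1] A[i]=14<=B[j]=23 take 14 → i++
[i=4,j=1] A[i]=15<=B[j]=23 take 15 → i++
[i=5,j=1] A[i]=16<=B[j]=23 take 16 → i++
[i=6,j=1] A[i]=23<=B[j]=23 take 23 → i++
[i=7,j=1] A[i]=24>B[j]=23 take 23 → j++
[i=7,j=2] A[i]=24<=B[j]=25 take 24 → i++
[i=8,j=2] A[i]=31>B[j]=25 take 25 → j++
[i=8,j=3] A[i]=31<=B[j]=31 take 31 → i++
[i=9,j=3] A done, take B[j]=31 → j++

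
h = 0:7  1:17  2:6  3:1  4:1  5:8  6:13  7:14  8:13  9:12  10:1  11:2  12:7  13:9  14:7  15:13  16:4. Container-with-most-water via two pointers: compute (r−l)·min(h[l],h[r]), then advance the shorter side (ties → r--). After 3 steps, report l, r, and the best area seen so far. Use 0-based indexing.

[0,16] min(7,4)*16=64 best=64 * → r--
[0,15] min(7,13)*15=105 best=105 * → l++
[1,15] min(17,13)*14=182 best=182 * → r--

l=1, r=14, best area=182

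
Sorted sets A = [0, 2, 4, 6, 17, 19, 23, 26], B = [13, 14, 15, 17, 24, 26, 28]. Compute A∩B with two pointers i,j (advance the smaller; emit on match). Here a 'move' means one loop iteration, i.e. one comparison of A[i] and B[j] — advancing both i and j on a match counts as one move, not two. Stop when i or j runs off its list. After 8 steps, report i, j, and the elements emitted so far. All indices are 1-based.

i=6, j=5, emitted=[17]

[i=1,j=1] 0<13 → i++
[i=2,j=1] 2<13 → i++
[i=3,j=1] 4<13 → i++
[i=4,j=1] 6<13 → i++
[i=5,j=1] 17>13 → j++
[i=5,j=2] 17>14 → j++
[i=5,j=3] 17>15 → j++
[i=5,j=4] 17==17 emit → i++,j++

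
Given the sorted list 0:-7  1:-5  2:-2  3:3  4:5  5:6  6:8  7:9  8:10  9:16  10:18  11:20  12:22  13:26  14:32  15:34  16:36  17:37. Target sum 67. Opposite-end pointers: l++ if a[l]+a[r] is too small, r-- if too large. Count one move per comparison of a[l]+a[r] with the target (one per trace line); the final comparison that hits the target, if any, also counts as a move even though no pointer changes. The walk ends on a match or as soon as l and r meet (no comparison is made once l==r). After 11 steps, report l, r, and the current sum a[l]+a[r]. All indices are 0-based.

[0,17] -7+37=30 <67 → l++
[1,17] -5+37=32 <67 → l++
[2,17] -2+37=35 <67 → l++
[3,17] 3+37=40 <67 → l++
[4,17] 5+37=42 <67 → l++
[5,17] 6+37=43 <67 → l++
[6,17] 8+37=45 <67 → l++
[7,17] 9+37=46 <67 → l++
[8,17] 10+37=47 <67 → l++
[9,17] 16+37=53 <67 → l++
[10,17] 18+37=55 <67 → l++

l=11, r=17, sum=57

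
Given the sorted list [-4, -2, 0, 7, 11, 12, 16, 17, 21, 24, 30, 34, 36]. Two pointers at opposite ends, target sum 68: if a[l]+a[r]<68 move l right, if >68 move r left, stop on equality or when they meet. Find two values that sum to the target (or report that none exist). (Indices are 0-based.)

no pair

[0,12] -4+36=32 <68 → l++
[1,12] -2+36=34 <68 → l++
[2,12] 0+36=36 <68 → l++
[3,12] 7+36=43 <68 → l++
[4,12] 11+36=47 <68 → l++
[5,12] 12+36=48 <68 → l++
[6,12] 16+36=52 <68 → l++
[7,12] 17+36=53 <68 → l++
[8,12] 21+36=57 <68 → l++
[9,12] 24+36=60 <68 → l++
[10,12] 30+36=66 <68 → l++
[11,12] 34+36=70 >68 → r--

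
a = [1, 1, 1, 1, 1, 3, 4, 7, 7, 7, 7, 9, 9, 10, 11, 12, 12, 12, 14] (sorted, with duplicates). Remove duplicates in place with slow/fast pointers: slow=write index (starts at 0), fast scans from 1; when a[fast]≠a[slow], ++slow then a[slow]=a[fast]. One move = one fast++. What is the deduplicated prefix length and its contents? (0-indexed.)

(s=0,f=1) a[fast]=1=a[slow] dup → fast++
(s=0,f=2) a[fast]=1=a[slow] dup → fast++
(s=0,f=3) a[fast]=1=a[slow] dup → fast++
(s=0,f=4) a[fast]=1=a[slow] dup → fast++
(s=0,f=5) a[fast]=3≠a[slow]=1 write a[1]=3 → slow++,fast++
(s=1,f=6) a[fast]=4≠a[slow]=3 write a[2]=4 → slow++,fast++
(s=2,f=7) a[fast]=7≠a[slow]=4 write a[3]=7 → slow++,fast++
(s=3,f=8) a[fast]=7=a[slow] dup → fast++
(s=3,f=9) a[fast]=7=a[slow] dup → fast++
(s=3,f=10) a[fast]=7=a[slow] dup → fast++
(s=3,f=11) a[fast]=9≠a[slow]=7 write a[4]=9 → slow++,fast++
(s=4,f=12) a[fast]=9=a[slow] dup → fast++
(s=4,f=13) a[fast]=10≠a[slow]=9 write a[5]=10 → slow++,fast++
(s=5,f=14) a[fast]=11≠a[slow]=10 write a[6]=11 → slow++,fast++
(s=6,f=15) a[fast]=12≠a[slow]=11 write a[7]=12 → slow++,fast++
(s=7,f=16) a[fast]=12=a[slow] dup → fast++
(s=7,f=17) a[fast]=12=a[slow] dup → fast++
(s=7,f=18) a[fast]=14≠a[slow]=12 write a[8]=14 → slow++,fast++

length 9; prefix = [1, 3, 4, 7, 9, 10, 11, 12, 14]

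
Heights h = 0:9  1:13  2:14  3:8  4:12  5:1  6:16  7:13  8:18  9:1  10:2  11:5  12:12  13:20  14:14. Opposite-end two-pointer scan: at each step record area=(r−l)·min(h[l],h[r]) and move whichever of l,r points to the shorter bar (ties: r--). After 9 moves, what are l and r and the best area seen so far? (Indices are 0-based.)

[0,14] min(9,14)*14=126 best=126 * → l++
[1,14] min(13,14)*13=169 best=169 * → l++
[2,14] min(14,14)*12=168 best=169 → r--
[2,13] min(14,20)*11=154 best=169 → l++
[3,13] min(8,20)*10=80 best=169 → l++
[4,13] min(12,20)*9=108 best=169 → l++
[5,13] min(1,20)*8=8 best=169 → l++
[6,13] min(16,20)*7=112 best=169 → l++
[7,13] min(13,20)*6=78 best=169 → l++

l=8, r=13, best area=169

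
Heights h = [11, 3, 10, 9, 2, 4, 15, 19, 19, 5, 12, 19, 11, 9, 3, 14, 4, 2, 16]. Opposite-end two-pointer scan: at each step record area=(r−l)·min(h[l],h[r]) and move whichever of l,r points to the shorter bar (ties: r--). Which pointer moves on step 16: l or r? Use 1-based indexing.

r

[1,19] min(11,16)*18=198 best=198 * → l++
[2,19] min(3,16)*17=51 best=198 → l++
[3,19] min(10,16)*16=160 best=198 → l++
[4,19] min(9,16)*15=135 best=198 → l++
[5,19] min(2,16)*14=28 best=198 → l++
[6,19] min(4,16)*13=52 best=198 → l++
[7,19] min(15,16)*12=180 best=198 → l++
[8,19] min(19,16)*11=176 best=198 → r--
[8,18] min(19,2)*10=20 best=198 → r--
[8,17] min(19,4)*9=36 best=198 → r--
[8,16] min(19,14)*8=112 best=198 → r--
[8,15] min(19,3)*7=21 best=198 → r--
[8,14] min(19,9)*6=54 best=198 → r--
[8,13] min(19,11)*5=55 best=198 → r--
[8,12] min(19,19)*4=76 best=198 → r--
[8,11] min(19,12)*3=36 best=198 → r--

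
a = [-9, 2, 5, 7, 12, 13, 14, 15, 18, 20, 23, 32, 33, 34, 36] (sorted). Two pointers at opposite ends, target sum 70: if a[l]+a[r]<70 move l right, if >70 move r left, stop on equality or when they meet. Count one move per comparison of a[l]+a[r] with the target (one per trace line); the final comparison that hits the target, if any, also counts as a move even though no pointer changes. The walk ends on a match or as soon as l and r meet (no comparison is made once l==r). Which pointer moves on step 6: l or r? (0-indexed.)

l

l=0 r=14: -9+36=27 <70, l++
l=1 r=14: 2+36=38 <70, l++
l=2 r=14: 5+36=41 <70, l++
l=3 r=14: 7+36=43 <70, l++
l=4 r=14: 12+36=48 <70, l++
l=5 r=14: 13+36=49 <70, l++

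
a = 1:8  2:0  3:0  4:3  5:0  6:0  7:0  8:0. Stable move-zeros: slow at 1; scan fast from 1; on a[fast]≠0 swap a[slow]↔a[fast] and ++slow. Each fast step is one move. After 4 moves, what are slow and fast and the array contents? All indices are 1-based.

(s=1,f=1) a[fast]=8≠0 swap→a[1]=8 → slow++,fast++
(s=2,f=2) a[fast]=0 → fast++
(s=2,f=3) a[fast]=0 → fast++
(s=2,f=4) a[fast]=3≠0 swap→a[2]=3 → slow++,fast++

slow=3, fast=5, a=[8, 3, 0, 0, 0, 0, 0, 0]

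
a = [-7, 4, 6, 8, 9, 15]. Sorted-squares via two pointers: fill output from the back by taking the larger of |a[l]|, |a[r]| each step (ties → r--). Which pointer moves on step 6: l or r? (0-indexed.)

[0,5] |-7|<=|15| out[5]=225 → r--
[0,4] |-7|<=|9| out[4]=81 → r--
[0,3] |-7|<=|8| out[3]=64 → r--
[0,2] |-7|>|6| out[2]=49 → l++
[1,2] |4|<=|6| out[1]=36 → r--
[1,1] |4|<=|4| out[0]=16 → r--

r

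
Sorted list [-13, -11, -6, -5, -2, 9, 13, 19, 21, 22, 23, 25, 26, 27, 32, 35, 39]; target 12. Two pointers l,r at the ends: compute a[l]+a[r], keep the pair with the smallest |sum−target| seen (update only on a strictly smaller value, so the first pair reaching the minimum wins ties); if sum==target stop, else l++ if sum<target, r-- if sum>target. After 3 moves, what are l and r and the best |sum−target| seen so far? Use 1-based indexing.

[1,17] -13+39=26 d=14 * → r--
[1,16] -13+35=22 d=10 * → r--
[1,15] -13+32=19 d=7 * → r--

l=1, r=14, best |Δ|=7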